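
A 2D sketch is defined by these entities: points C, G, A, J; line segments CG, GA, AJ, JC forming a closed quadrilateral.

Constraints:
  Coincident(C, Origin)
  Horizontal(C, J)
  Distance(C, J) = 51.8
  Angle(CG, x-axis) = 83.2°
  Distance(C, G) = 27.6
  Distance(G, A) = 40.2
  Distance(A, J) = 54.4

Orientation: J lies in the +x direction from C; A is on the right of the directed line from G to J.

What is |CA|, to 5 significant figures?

12.604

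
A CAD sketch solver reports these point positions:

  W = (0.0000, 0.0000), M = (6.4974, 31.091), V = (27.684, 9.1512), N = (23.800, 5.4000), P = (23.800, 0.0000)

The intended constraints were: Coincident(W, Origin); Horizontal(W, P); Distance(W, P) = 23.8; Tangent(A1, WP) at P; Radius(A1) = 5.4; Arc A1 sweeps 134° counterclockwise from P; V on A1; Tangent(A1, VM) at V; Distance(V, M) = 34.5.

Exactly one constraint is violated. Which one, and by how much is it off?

Distance(V, M) = 34.5 — off by 4.00.

W = (0.00, 0.00) ✓; W.y = 0.00, P.y = 0.00 ✓; |WP| = 23.80 ✓; ∠(NP, PW) = 90.00° ✓; |NP| = 5.400 ✓; bearing(N→V) − bearing(N→P) = 134.0° ✓; |NV| = 5.400 ✓; ∠(NV, VM) = 90.00° ✓; |VM| = 30.50 ✗.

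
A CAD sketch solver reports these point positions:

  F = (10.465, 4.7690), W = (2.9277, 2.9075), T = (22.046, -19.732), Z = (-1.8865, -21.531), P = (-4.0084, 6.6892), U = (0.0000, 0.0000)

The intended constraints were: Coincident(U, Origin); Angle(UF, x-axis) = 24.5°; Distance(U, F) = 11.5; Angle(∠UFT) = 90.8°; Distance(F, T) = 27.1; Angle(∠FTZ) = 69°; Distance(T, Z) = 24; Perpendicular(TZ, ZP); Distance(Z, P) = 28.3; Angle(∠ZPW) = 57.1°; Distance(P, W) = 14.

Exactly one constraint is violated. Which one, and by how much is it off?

Distance(P, W) = 14 — off by 6.10.

U = (0.00, 0.00) ✓; UF at 24.50° ✓; |UF| = 11.50 ✓; ∠UFT = 90.80° ✓; |FT| = 27.10 ✓; ∠FTZ = 69.00° ✓; |TZ| = 24.00 ✓; ∠(TZ, ZP) = 90.00° ✓; |ZP| = 28.30 ✓; ∠ZPW = 57.10° ✓; |PW| = 7.900 ✗.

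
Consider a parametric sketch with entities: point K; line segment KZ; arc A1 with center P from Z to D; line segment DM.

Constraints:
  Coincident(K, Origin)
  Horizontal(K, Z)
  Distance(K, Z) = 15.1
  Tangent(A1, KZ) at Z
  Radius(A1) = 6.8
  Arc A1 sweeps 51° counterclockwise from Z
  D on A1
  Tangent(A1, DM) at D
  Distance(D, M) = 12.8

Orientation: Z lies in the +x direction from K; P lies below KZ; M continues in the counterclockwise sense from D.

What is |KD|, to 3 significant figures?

10.1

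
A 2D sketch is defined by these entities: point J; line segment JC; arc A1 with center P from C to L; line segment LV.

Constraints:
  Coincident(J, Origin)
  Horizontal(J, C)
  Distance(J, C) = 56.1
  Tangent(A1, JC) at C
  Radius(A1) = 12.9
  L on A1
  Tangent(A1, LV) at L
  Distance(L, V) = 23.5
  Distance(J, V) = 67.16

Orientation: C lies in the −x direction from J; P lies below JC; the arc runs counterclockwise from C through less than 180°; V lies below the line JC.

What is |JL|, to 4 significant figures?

69.84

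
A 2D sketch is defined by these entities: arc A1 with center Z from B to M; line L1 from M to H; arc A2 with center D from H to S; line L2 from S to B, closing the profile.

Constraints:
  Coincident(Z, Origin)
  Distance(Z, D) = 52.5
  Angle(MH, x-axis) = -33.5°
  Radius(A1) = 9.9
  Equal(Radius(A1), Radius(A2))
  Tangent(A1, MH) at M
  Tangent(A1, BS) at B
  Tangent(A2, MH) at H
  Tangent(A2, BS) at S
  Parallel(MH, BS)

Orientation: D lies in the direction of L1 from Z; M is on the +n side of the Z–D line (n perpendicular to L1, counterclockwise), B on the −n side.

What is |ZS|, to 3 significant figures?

53.4

The slot axis is L1's direction at -33.5°, so u = (cos -33.5°, sin -33.5°) = (0.834, -0.552) and n = (−sin -33.5°, cos -33.5°) = (0.552, 0.834). Z is at the origin and D lies 52.5 along u from Z, so D = 52.5·u = (43.8, -29.0). Tangency of A1 to both parallel lines with radius 9.9 puts M and B at Z ± 9.9·n: M = (5.46, 8.26), B = (-5.46, -8.26). Equal radii place H and S the same way about D: H = D + 9.9·n = (49.2, -20.7), S = D − 9.9·n = (38.3, -37.2). Then |ZS| = |S − Z| = 53.4.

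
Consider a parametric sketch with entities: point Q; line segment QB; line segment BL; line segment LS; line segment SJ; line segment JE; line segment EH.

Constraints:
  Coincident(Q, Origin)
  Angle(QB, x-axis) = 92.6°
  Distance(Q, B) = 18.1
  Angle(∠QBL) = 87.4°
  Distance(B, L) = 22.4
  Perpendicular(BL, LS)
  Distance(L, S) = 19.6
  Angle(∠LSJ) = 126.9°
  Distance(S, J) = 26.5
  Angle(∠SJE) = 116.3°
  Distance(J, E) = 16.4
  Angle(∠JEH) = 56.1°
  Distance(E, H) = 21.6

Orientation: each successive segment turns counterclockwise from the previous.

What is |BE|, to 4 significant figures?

31.16

Q is at the origin; QB runs at 92.6° with length 18.1, so B = (-0.8211, 18.08). ∠QBL = 87.4° gives BL at -174.8° from the x-axis; with |BL| = 22.4, L = (-23.13, 16.05). The perpendicularity gives LS at right angles to BL, so LS runs at -84.80°; with |LS| = 19.6, S = (-21.35, -3.468). ∠LSJ = 126.9° gives SJ at -31.70° from the x-axis; with |SJ| = 26.5, J = (1.194, -17.39). ∠SJE = 116.3° gives JE at 32.00° from the x-axis; with |JE| = 16.4, E = (15.10, -8.702). Then |BE| = |E − B| = 31.16.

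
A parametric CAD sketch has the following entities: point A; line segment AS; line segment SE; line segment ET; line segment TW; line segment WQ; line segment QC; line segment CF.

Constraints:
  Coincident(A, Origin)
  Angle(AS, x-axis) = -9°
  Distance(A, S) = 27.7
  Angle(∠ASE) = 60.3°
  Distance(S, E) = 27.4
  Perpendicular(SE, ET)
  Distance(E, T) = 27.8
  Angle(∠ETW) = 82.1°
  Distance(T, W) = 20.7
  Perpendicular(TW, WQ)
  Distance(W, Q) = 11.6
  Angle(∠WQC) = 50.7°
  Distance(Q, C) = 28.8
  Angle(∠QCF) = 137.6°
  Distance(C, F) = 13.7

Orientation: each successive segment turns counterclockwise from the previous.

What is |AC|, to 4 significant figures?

17.79

A is at the origin; AS runs at -9.0° with length 27.7, so S = (27.36, -4.333). ∠ASE = 60.3° gives SE at 110.7° from the x-axis; with |SE| = 27.4, E = (17.67, 21.30). The perpendicularity gives ET at right angles to SE, so ET runs at -159.3°; with |ET| = 27.8, T = (-8.332, 11.47). ∠ETW = 82.1° gives TW at -61.40° from the x-axis; with |TW| = 20.7, W = (1.577, -6.703). TW ⟂ WQ, so WQ runs at 28.60°; with |WQ| = 11.6, Q = (11.76, -1.150). ∠WQC = 50.7° gives QC at 157.9° from the x-axis; with |QC| = 28.8, C = (-14.92, 9.685). Then |AC| = |C − A| = 17.79.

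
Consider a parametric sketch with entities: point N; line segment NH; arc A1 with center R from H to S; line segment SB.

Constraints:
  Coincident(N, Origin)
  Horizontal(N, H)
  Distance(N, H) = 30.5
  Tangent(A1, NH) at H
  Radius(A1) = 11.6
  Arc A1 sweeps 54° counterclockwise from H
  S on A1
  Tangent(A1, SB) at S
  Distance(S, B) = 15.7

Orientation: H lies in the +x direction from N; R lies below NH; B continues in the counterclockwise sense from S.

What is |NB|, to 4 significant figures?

21.14

N is at the origin; NH is horizontal with |NH| = 30.5 and H on the +x side, so H = (30.50, 0.000). Since A1 is tangent to NH there, RH ⟂ NH, so R = H + (0, -11.6) = (30.50, -11.60). On A1, H sits at bearing 90° from R; a 54° counterclockwise sweep puts S at bearing 144°, so S = R + 11.6·(cos 144°, sin 144°) = (21.12, -4.782). A1 meets SB tangentially, so RS is at right angles to SB, so SB runs along (−sin 144°, cos 144°); with |SB| = 15.7, B = (11.89, -17.48). Then |NB| = |B − N| = 21.14.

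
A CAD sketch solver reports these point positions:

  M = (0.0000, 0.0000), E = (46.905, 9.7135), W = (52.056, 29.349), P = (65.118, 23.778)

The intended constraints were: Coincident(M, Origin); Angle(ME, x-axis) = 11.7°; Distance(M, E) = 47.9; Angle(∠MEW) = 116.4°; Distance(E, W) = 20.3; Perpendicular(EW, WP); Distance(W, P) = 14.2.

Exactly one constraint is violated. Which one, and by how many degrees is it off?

Perpendicular(EW, WP) — off by 8.40°.

M = (0.00, 0.00) ✓; ME at 11.70° ✓; |ME| = 47.90 ✓; ∠MEW = 116.4° ✓; |EW| = 20.30 ✓; ∠(EW, WP) = 98.40° ✗; |WP| = 14.20 ✓.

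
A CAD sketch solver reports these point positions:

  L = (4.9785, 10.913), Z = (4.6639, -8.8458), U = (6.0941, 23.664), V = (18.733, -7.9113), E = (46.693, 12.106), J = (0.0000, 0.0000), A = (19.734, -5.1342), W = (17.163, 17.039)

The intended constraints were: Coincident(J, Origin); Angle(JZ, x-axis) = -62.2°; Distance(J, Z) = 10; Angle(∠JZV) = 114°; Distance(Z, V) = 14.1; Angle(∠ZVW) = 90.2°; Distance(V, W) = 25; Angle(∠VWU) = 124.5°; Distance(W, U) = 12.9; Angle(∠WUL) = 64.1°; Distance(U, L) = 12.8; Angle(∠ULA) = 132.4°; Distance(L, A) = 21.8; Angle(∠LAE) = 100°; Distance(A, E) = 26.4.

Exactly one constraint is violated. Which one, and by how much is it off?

Distance(A, E) = 26.4 — off by 5.60.

J = (0.00, 0.00) ✓; JZ at -62.20° ✓; |JZ| = 10.00 ✓; ∠JZV = 114.0° ✓; |ZV| = 14.10 ✓; ∠ZVW = 90.20° ✓; |VW| = 25.00 ✓; ∠VWU = 124.5° ✓; |WU| = 12.90 ✓; ∠WUL = 64.10° ✓; |UL| = 12.80 ✓; ∠ULA = 132.4° ✓; |LA| = 21.80 ✓; ∠LAE = 100.0° ✓; |AE| = 32.00 ✗.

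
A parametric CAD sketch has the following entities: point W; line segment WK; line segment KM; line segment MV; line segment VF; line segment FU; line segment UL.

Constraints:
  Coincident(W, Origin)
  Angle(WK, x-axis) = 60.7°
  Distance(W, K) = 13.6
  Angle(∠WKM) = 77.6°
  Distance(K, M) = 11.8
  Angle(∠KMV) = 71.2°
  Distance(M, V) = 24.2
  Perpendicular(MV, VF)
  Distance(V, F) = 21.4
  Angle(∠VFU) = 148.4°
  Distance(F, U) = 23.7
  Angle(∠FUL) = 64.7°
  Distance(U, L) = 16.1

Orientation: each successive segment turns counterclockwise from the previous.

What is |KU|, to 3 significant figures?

31.4

MV ⟂ VF, so VF runs at 1.90°; with |VF| = 21.4, F = (17.6, -8.19). ∠VFU = 148.4° gives FU at 33.5° from the x-axis; with |FU| = 23.7, U = (37.3, 4.89). Then |KU| = |U − K| = 31.4.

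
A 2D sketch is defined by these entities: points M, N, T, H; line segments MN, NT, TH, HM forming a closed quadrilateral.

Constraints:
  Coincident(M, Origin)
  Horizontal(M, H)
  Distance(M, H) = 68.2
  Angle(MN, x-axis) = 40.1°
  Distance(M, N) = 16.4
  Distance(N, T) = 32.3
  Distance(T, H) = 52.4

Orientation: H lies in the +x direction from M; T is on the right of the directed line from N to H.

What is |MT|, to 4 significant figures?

28.96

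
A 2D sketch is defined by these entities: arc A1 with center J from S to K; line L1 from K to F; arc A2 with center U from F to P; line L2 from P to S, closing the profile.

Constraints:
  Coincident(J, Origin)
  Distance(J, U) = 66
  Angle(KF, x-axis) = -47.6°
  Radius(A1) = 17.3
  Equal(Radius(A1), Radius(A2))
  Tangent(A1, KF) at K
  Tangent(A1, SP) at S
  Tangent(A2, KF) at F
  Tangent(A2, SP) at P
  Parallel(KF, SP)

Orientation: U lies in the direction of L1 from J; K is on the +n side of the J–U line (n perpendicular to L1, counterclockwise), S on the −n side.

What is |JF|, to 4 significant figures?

68.23

The slot axis is L1's direction at -47.6°, so u = (cos -47.6°, sin -47.6°) = (0.6743, -0.7385) and n = (−sin -47.6°, cos -47.6°) = (0.7385, 0.6743). J is at the origin and U lies 66.0 along u from J, so U = 66.0·u = (44.50, -48.74). Tangency of A1 to both parallel lines with radius 17.3 puts K and S at J ± 17.3·n: K = (12.78, 11.67), S = (-12.78, -11.67). Equal radii place F and P the same way about U: F = U + 17.3·n = (57.28, -37.07), P = U − 17.3·n = (31.73, -60.40). Then |JF| = |F − J| = 68.23.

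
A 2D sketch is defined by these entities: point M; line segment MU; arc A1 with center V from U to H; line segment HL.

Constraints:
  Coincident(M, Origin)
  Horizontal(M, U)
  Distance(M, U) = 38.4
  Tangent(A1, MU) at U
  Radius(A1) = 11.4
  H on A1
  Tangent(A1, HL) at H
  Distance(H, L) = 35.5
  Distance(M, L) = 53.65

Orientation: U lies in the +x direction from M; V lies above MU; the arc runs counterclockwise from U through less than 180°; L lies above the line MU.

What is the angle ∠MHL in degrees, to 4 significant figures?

74.36°

M is at the origin; M and U share the same y with |MU| = 38.4 and U on the +x side, so U = (38.40, 0.000). Since A1 is tangent to MU there, VU ⟂ MU, so V = U + (0, 11.4) = (38.40, 11.40). Since VH ⟂ HL (tangency), |VL| = √(11.4² + 35.5²) = 37.29 regardless of where H sits on A1. So L lies on both circle(M, 53.65) and circle(V, 37.29); the above-MU intersection is L = (26.40, 46.70). H is the foot of the tangent from L: H = (47.56, 18.19).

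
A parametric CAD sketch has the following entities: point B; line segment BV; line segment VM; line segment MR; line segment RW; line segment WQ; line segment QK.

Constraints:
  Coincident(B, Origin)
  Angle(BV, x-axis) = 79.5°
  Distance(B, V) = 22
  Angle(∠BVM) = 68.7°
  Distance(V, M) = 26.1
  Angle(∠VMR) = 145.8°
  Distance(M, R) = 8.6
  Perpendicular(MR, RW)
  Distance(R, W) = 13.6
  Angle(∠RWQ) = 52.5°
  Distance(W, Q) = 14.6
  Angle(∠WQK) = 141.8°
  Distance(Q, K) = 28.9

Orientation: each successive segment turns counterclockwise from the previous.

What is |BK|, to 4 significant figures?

50.86

B is at the origin; BV runs at 79.5° with length 22.0, so V = (4.009, 21.63). ∠BVM = 68.7° gives VM at -169.2° from the x-axis; with |VM| = 26.1, M = (-21.63, 16.74). ∠VMR = 145.8° gives MR at -135.0° from the x-axis; with |MR| = 8.6, R = (-27.71, 10.66). MR is perpendicular to RW, so RW runs at -45.00°; with |RW| = 13.6, W = (-18.09, 1.043). ∠RWQ = 52.5° gives WQ at 82.50° from the x-axis; with |WQ| = 14.6, Q = (-16.19, 15.52). ∠WQK = 141.8° gives QK at 120.7° from the x-axis; with |QK| = 28.9, K = (-30.94, 40.37). Then |BK| = |K − B| = 50.86.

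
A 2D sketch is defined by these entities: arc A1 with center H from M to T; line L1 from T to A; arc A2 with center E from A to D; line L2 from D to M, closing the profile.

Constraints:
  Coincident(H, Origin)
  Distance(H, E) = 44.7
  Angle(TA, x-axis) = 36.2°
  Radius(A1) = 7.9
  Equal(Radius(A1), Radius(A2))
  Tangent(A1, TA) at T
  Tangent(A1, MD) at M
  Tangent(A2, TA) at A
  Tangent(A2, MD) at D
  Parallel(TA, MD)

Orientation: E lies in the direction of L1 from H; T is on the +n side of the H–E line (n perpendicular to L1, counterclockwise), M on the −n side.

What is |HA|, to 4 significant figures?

45.39

The slot axis is L1's direction at 36.2°, so u = (cos 36.2°, sin 36.2°) = (0.8070, 0.5906) and n = (−sin 36.2°, cos 36.2°) = (-0.5906, 0.8070). H is at the origin and E lies 44.7 along u from H, so E = 44.7·u = (36.07, 26.40). Tangency of A1 to both parallel lines with radius 7.9 puts T and M at H ± 7.9·n: T = (-4.666, 6.375), M = (4.666, -6.375). Equal radii place A and D the same way about E: A = E + 7.9·n = (31.41, 32.78), D = E − 7.9·n = (40.74, 20.03). Then |HA| = |A − H| = 45.39.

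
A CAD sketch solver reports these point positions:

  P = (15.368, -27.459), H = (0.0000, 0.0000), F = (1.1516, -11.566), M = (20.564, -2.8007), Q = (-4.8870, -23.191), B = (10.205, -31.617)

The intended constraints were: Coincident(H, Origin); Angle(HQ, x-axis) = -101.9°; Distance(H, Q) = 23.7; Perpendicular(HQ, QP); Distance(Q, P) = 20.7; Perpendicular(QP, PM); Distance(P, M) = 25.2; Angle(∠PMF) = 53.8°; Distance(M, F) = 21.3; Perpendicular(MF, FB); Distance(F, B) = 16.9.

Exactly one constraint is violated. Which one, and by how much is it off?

Distance(F, B) = 16.9 — off by 5.10.

H = (0.00, 0.00) ✓; HQ at -101.9° ✓; |HQ| = 23.70 ✓; ∠(HQ, QP) = 90.00° ✓; |QP| = 20.70 ✓; ∠(QP, PM) = 90.00° ✓; |PM| = 25.20 ✓; ∠PMF = 53.80° ✓; |MF| = 21.30 ✓; ∠(MF, FB) = 90.00° ✓; |FB| = 22.00 ✗.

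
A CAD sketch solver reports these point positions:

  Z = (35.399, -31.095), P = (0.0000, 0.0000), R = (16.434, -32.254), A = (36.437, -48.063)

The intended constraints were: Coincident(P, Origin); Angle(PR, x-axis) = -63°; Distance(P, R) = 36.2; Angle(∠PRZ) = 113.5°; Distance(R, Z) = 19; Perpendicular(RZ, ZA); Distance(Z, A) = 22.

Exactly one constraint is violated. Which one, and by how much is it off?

Distance(Z, A) = 22 — off by 5.00.

P = (0.00, 0.00) ✓; PR at -63.00° ✓; |PR| = 36.20 ✓; ∠PRZ = 113.5° ✓; |RZ| = 19.00 ✓; ∠(RZ, ZA) = 90.00° ✓; |ZA| = 17.00 ✗.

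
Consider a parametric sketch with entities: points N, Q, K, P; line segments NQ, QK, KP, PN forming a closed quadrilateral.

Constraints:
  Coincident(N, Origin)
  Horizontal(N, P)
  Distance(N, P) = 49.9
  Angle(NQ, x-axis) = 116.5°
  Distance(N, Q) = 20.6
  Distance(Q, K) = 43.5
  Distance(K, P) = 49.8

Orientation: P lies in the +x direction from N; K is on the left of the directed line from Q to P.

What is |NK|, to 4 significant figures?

51.00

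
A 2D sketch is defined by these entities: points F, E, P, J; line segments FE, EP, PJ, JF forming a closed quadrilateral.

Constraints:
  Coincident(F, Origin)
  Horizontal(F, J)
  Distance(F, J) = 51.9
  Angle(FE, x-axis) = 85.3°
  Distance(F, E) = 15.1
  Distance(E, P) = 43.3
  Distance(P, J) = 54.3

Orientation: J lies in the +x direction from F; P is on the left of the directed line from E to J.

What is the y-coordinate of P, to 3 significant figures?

48.9

F is at the origin; F and J share the same y with |FJ| = 51.9 and J in +x, so J = (51.9, 0). FE runs at 85.3° with |FE| = 15.1, so E = (1.24, 15.0). P is determined by |EP| = 43.3 and |PJ| = 54.3 together: it lies at the intersection of circle(E, 43.3) and circle(J, 54.3). With |EJ| = 52.9, the foot of the radical line on EJ is 16.3 from E and the perpendicular offset is √(43.3² − 16.3²) = 40.1. Taking the left-of-EJ solution: P = (28.3, 48.9).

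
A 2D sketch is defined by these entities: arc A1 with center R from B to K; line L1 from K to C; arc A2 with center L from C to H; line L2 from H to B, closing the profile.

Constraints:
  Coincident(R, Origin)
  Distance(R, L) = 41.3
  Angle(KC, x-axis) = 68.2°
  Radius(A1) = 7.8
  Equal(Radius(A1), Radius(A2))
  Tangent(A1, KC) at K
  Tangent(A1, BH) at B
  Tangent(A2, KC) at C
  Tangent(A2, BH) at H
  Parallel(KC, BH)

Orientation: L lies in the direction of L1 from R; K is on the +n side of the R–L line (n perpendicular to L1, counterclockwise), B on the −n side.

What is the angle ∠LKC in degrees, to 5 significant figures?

10.695°

The slot axis is L1's direction at 68.2°, so u = (cos 68.2°, sin 68.2°) = (0.37137, 0.92849) and n = (−sin 68.2°, cos 68.2°) = (-0.92849, 0.37137). R is at the origin and L lies 41.3 along u from R, so L = 41.3·u = (15.337, 38.346). Tangency of A1 to both parallel lines with radius 7.8 puts K and B at R ± 7.8·n: K = (-7.2422, 2.8967), B = (7.2422, -2.8967). Equal radii place C and H the same way about L: C = L + 7.8·n = (8.0953, 41.243), H = L − 7.8·n = (22.580, 35.450). Then cos ∠LKC = KL·KC / (|KL||KC|), giving 10.695°.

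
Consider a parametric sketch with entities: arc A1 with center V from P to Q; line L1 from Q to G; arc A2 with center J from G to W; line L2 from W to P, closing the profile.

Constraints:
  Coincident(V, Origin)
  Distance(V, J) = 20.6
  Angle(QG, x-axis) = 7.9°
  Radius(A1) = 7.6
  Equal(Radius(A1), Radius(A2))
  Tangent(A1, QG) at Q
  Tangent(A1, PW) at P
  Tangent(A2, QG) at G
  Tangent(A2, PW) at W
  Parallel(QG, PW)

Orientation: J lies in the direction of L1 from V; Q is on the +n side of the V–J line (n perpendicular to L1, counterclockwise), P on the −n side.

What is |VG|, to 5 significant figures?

21.957

The slot axis is L1's direction at 7.9°, so u = (cos 7.9°, sin 7.9°) = (0.99051, 0.13744) and n = (−sin 7.9°, cos 7.9°) = (-0.13744, 0.99051). V is at the origin and J lies 20.6 along u from V, so J = 20.6·u = (20.404, 2.8314). Tangency of A1 to both parallel lines with radius 7.6 puts Q and P at V ± 7.6·n: Q = (-1.0446, 7.5279), P = (1.0446, -7.5279). Equal radii place G and W the same way about J: G = J + 7.6·n = (19.360, 10.359), W = J − 7.6·n = (21.449, -4.6965). Then |VG| = |G − V| = 21.957.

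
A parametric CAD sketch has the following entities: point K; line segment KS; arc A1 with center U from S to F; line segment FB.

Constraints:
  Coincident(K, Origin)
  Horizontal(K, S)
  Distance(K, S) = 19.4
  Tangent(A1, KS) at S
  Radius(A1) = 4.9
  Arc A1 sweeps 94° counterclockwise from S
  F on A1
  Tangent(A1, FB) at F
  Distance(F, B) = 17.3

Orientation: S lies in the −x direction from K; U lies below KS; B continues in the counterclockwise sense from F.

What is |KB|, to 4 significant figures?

32.23

K is at the origin; KS is horizontal with |KS| = 19.4 and S on the −x side, so S = (-19.40, 0.000). Since A1 is tangent to KS there, US ⟂ KS, so U = S + (0, -4.9) = (-19.40, -4.900). On A1, S sits at bearing 90° from U; a 94° counterclockwise sweep puts F at bearing 184°, so F = U + 4.9·(cos 184°, sin 184°) = (-24.29, -5.242). A1 meets FB tangentially, so UF is at right angles to FB, so FB runs along (−sin 184°, cos 184°); with |FB| = 17.3, B = (-23.08, -22.50). Then |KB| = |B − K| = 32.23.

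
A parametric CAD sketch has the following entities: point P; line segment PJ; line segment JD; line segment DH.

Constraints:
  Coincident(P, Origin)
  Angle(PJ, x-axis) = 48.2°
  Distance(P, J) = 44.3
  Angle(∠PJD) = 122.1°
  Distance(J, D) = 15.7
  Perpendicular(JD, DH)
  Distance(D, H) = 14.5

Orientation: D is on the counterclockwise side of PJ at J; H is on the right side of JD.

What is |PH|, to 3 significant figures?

65.2

P is at the origin; PJ runs at 48.2° with length 44.3, so J = 44.3·(cos 48.2°, sin 48.2°) = (29.5, 33.0). ∠PJD = 122.1°, so JD runs at 48.2° + (180° − 122.1°) = 106° from the x-axis; with |JD| = 15.7, D = J + 15.7·(cos 106°, sin 106°) = (25.2, 48.1). JD ⟂ DH; with |DH| = 14.5 on the right of JD, H = D + 14.5·(0.961, 0.277) = (39.1, 52.1). Then |PH| = |H − P| = 65.2.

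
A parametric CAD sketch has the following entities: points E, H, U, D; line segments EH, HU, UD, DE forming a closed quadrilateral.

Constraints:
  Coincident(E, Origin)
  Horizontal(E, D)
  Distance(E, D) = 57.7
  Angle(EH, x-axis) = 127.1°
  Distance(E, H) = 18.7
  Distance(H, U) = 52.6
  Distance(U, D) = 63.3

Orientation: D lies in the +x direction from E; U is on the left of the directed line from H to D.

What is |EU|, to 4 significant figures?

58.93

Checks: |HU| = 52.60 ✓; |UD| = 63.30 ✓.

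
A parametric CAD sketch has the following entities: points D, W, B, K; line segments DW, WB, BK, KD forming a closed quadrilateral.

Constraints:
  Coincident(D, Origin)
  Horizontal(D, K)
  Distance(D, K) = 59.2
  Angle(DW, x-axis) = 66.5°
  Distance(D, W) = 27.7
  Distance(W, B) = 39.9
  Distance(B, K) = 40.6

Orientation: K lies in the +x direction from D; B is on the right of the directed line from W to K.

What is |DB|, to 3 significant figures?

24.7

D is at the origin; D and K share the same y with |DK| = 59.2 and K in +x, so K = (59.2, 0). DW runs at 66.5° with |DW| = 27.7, so W = (11.0, 25.4). B is determined by |WB| = 39.9 and |BK| = 40.6 together: it lies at the intersection of circle(W, 39.9) and circle(K, 40.6). With |WK| = 54.4, the foot of the radical line on WK is 26.7 from W and the perpendicular offset is √(39.9² − 26.7²) = 29.6. Taking the right-of-WK solution: B = (20.8, -13.3).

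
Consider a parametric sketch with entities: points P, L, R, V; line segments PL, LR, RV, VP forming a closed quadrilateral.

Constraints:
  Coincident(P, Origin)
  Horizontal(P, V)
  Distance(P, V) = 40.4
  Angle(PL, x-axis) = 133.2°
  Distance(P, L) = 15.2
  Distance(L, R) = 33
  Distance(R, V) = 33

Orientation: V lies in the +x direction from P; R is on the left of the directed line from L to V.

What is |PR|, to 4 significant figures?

31.91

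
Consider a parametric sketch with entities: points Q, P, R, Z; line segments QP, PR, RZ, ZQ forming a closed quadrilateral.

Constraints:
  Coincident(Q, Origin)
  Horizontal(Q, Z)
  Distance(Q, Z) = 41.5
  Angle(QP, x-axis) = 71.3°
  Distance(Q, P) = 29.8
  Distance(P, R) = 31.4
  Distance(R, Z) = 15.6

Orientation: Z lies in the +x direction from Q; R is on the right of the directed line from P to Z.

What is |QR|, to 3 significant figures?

26.0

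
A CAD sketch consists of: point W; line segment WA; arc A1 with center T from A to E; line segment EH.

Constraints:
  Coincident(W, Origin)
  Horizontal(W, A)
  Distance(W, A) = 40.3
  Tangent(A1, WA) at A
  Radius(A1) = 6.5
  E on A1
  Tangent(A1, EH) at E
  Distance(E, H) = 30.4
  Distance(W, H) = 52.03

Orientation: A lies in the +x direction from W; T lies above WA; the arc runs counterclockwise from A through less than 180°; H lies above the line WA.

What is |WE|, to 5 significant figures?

47.229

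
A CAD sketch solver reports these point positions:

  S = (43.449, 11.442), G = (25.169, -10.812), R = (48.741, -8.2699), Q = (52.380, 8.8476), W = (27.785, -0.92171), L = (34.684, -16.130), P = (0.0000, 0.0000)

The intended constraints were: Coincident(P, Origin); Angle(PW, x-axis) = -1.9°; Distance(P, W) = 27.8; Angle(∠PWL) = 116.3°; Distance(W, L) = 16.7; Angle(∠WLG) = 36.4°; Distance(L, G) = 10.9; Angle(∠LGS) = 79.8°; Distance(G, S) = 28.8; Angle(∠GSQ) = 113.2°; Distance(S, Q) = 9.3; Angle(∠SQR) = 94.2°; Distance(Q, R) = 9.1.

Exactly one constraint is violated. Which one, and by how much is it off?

Distance(Q, R) = 9.1 — off by 8.40.

P = (0.00, 0.00) ✓; PW at -1.900° ✓; |PW| = 27.80 ✓; ∠PWL = 116.3° ✓; |WL| = 16.70 ✓; ∠WLG = 36.40° ✓; |LG| = 10.90 ✓; ∠LGS = 79.80° ✓; |GS| = 28.80 ✓; ∠GSQ = 113.2° ✓; |SQ| = 9.300 ✓; ∠SQR = 94.20° ✓; |QR| = 17.50 ✗.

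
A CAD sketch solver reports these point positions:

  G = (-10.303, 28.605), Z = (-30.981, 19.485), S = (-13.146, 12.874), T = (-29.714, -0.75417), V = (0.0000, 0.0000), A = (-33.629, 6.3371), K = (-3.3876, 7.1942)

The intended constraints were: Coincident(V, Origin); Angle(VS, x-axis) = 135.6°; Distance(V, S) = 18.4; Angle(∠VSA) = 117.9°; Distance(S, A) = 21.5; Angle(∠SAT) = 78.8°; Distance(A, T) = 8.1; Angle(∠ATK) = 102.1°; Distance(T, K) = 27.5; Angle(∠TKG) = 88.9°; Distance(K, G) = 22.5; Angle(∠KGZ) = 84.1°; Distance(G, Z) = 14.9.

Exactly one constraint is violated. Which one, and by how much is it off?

Distance(G, Z) = 14.9 — off by 7.70.

V = (0.00, 0.00) ✓; VS at 135.6° ✓; |VS| = 18.40 ✓; ∠VSA = 117.9° ✓; |SA| = 21.50 ✓; ∠SAT = 78.80° ✓; |AT| = 8.100 ✓; ∠ATK = 102.1° ✓; |TK| = 27.50 ✓; ∠TKG = 88.90° ✓; |KG| = 22.50 ✓; ∠KGZ = 84.10° ✓; |GZ| = 22.60 ✗.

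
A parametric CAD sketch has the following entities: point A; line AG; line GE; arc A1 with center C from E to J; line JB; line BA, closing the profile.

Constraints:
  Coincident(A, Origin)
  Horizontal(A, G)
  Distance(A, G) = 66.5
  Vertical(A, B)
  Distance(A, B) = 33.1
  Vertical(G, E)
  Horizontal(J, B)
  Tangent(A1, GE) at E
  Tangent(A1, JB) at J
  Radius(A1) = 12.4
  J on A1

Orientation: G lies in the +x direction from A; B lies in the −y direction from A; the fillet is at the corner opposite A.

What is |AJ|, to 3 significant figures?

63.4

The virtual corner opposite A is at (66.5, -33.1). The tangent condition forces CE to be normal to GE and the tangent condition forces CJ to be normal to JB, with radius 12.4, so the center C sits 12.4 in from both sides at C = (54.1, -20.7). That places the tangent points at E = (66.5, -20.7) on GE and J = (54.1, -33.1) on JB. Then |AJ| = |J − A| = 63.4.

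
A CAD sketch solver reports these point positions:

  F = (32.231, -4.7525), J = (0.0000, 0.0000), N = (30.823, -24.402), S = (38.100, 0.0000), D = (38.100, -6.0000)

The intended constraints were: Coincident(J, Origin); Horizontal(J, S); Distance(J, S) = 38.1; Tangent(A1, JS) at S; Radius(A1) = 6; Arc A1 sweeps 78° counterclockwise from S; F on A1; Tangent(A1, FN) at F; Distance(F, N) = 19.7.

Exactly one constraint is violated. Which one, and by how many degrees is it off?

Tangent(A1, FN) at F — off by 7.90°.

J = (0.00, 0.00) ✓; J.y = 0.00, S.y = 0.00 ✓; |JS| = 38.10 ✓; ∠(DS, SJ) = 90.00° ✓; |DS| = 6.000 ✓; bearing(D→F) − bearing(D→S) = 78.00° ✓; |DF| = 6.000 ✓; ∠(DF, FN) = 82.10° ✗; |FN| = 19.70 ✓.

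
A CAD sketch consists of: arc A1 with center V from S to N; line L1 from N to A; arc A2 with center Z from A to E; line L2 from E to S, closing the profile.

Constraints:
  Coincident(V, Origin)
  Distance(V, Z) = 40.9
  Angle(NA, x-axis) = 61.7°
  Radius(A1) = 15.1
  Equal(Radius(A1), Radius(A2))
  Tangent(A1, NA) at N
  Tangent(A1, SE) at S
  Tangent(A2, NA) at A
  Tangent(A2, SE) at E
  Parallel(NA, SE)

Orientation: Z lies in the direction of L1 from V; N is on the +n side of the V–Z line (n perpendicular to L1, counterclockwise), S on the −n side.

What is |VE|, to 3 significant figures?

43.6

The slot axis is L1's direction at 61.7°, so u = (cos 61.7°, sin 61.7°) = (0.474, 0.880) and n = (−sin 61.7°, cos 61.7°) = (-0.880, 0.474). V is at the origin and Z lies 40.9 along u from V, so Z = 40.9·u = (19.4, 36.0). Tangency of A1 to both parallel lines with radius 15.1 puts N and S at V ± 15.1·n: N = (-13.3, 7.16), S = (13.3, -7.16). Equal radii place A and E the same way about Z: A = Z + 15.1·n = (6.09, 43.2), E = Z − 15.1·n = (32.7, 28.9). Then |VE| = |E − V| = 43.6.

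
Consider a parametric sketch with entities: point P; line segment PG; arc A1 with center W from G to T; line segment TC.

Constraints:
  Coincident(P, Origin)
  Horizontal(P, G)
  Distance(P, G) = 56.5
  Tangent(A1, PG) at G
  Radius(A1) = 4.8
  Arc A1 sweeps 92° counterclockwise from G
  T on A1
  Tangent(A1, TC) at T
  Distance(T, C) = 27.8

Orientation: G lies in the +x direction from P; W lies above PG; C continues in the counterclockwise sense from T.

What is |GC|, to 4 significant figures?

32.97

On A1, G sits at bearing -90° from W; a 92° counterclockwise sweep puts T at bearing 2°, so T = W + 4.8·(cos 2°, sin 2°) = (61.30, 4.968). The tangent condition forces WT to be normal to TC, so TC runs along (−sin 2°, cos 2°); with |TC| = 27.8, C = (60.33, 32.75). Then |GC| = |C − G| = 32.97.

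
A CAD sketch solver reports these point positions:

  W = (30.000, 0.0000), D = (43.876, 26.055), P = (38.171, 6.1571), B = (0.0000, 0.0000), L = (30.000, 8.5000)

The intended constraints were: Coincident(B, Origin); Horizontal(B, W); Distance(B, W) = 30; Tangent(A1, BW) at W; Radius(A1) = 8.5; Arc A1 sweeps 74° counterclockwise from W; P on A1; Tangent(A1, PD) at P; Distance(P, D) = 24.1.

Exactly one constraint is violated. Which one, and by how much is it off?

Distance(P, D) = 24.1 — off by 3.40.

B = (0.00, 0.00) ✓; B.y = 0.00, W.y = 0.00 ✓; |BW| = 30.00 ✓; ∠(LW, WB) = 90.00° ✓; |LW| = 8.500 ✓; bearing(L→P) − bearing(L→W) = 74.00° ✓; |LP| = 8.500 ✓; ∠(LP, PD) = 90.00° ✓; |PD| = 20.70 ✗.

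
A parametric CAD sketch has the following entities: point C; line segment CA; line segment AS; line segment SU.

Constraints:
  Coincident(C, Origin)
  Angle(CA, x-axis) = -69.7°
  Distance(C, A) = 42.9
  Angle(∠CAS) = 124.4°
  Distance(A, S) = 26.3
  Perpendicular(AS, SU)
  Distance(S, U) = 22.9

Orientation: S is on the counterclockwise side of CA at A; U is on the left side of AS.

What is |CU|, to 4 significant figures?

52.06

C is at the origin; CA runs at -69.7° with length 42.9, so A = 42.9·(cos -69.7°, sin -69.7°) = (14.88, -40.24). ∠CAS = 124.4°, so AS runs at -69.7° + (180° − 124.4°) = -14.10° from the x-axis; with |AS| = 26.3, S = A + 26.3·(cos -14.10°, sin -14.10°) = (40.39, -46.64). AS is perpendicular to SU; with |SU| = 22.9 on the left of AS, U = S + 22.9·(0.2436, 0.9699) = (45.97, -24.43). Then |CU| = |U − C| = 52.06.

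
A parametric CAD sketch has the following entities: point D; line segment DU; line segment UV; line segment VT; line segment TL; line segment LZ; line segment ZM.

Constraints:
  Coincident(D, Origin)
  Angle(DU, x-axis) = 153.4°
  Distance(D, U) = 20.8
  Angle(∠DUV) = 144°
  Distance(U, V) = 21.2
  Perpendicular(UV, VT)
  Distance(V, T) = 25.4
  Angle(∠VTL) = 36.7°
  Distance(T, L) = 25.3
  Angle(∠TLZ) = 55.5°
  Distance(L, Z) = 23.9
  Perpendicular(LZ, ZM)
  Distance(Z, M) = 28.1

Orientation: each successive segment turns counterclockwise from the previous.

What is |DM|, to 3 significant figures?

51.9

∠TLZ = 55.5° gives LZ at -173° from the x-axis; with |LZ| = 23.9, Z = (-47.5, 0.278). LZ is perpendicular to ZM, so ZM runs at -82.8°; with |ZM| = 28.1, M = (-44.0, -27.6). Then |DM| = |M − D| = 51.9.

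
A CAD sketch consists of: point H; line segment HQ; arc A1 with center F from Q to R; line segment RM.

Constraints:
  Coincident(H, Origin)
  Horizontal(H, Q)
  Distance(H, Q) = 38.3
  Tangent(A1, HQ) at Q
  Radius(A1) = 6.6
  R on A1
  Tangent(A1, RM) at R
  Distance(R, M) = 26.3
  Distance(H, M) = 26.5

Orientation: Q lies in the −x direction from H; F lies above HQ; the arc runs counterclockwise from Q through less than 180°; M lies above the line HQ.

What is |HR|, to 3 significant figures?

33.5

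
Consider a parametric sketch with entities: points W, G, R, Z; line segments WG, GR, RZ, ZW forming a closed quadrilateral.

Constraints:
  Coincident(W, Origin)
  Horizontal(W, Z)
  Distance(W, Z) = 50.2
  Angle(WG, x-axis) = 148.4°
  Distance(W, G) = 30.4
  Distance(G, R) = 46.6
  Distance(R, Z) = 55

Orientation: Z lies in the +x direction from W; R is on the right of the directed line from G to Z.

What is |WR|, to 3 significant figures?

22.7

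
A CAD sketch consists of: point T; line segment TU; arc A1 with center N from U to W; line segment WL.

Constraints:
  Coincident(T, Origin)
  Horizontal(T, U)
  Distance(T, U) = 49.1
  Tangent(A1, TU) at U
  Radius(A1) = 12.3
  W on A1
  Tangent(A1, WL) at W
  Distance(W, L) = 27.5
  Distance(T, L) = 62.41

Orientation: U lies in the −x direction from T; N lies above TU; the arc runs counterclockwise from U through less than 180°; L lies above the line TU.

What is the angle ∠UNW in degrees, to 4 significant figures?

108.1°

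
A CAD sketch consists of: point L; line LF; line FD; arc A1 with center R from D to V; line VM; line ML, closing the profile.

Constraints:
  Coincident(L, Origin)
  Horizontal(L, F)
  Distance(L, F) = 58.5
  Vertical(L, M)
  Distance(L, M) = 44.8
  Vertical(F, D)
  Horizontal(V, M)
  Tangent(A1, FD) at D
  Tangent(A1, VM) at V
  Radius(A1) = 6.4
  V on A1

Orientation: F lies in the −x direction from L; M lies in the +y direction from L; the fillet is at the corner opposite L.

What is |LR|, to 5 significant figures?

64.722

L and M share the same x with |LM| = 44.8 and M on the +y side, so M = (0.0000, 44.800). The virtual corner opposite L is at (-58.500, 44.800). Since A1 is tangent to FD there, RD ⟂ FD and tangency of A1 to VM means the radius RV is perpendicular to VM, with radius 6.4, so the center R sits 6.4 in from both sides at R = (-52.100, 38.400). Then |LR| = |R − L| = 64.722.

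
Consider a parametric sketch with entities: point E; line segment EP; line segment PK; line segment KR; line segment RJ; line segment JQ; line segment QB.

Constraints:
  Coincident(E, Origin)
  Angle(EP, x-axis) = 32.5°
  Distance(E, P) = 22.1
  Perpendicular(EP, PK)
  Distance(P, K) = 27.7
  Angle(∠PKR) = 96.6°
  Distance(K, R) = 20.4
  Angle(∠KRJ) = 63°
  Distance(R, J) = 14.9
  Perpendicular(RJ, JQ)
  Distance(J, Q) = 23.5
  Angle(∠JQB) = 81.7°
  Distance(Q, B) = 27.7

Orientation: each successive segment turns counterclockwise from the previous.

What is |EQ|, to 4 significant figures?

37.86

E is at the origin; EP runs at 32.5° with length 22.1, so P = (18.64, 11.87). EP ⟂ PK, so PK runs at 122.5°; with |PK| = 27.7, K = (3.756, 35.24). ∠PKR = 96.6° gives KR at -154.1° from the x-axis; with |KR| = 20.4, R = (-14.60, 26.33). ∠KRJ = 63.0° gives RJ at -37.10° from the x-axis; with |RJ| = 14.9, J = (-2.711, 17.34). The perpendicularity gives JQ at right angles to RJ, so JQ runs at 52.90°; with |JQ| = 23.5, Q = (11.46, 36.08). Then |EQ| = |Q − E| = 37.86.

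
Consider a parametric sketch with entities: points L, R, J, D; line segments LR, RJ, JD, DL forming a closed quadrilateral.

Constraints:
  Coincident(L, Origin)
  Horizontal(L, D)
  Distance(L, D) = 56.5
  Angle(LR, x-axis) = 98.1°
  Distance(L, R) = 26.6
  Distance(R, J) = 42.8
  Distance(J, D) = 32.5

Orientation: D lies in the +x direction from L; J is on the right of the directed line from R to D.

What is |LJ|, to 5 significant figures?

25.198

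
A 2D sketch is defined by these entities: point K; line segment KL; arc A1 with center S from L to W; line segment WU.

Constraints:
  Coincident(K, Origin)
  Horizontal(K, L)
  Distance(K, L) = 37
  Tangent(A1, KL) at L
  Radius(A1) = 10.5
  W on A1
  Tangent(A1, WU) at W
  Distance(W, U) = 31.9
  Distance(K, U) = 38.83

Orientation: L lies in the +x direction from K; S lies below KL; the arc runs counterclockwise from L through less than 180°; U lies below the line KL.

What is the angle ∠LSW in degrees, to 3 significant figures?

67.2°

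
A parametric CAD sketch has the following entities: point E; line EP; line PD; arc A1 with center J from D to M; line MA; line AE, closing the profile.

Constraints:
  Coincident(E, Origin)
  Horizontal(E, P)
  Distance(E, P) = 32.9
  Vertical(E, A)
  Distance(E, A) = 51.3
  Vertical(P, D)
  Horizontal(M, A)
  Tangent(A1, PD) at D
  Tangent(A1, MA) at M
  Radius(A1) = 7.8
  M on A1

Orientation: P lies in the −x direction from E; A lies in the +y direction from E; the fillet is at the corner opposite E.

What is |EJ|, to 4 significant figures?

50.22

E is at the origin; EP is horizontal with |EP| = 32.9 and P on the −x side, so P = (-32.90, 0.000). EA is vertical with |EA| = 51.3 and A on the +y side, so A = (0.000, 51.30). The virtual corner opposite E is at (-32.90, 51.30). Tangency of A1 to PD means the radius JD is perpendicular to PD and the tangent condition forces JM to be normal to MA, with radius 7.8, so the center J sits 7.8 in from both sides at J = (-25.10, 43.50). Then |EJ| = |J − E| = 50.22.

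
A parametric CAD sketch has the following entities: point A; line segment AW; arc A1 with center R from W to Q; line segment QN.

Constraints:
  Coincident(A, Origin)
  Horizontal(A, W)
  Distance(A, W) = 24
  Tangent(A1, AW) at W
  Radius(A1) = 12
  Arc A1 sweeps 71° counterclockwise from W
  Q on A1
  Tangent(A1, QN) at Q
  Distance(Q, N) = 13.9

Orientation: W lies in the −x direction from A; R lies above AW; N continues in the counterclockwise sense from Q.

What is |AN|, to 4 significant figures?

22.74

A is at the origin; AW is horizontal with |AW| = 24.0 and W on the −x side, so W = (-24.00, 0.000). Tangency of A1 to AW means the radius RW is perpendicular to AW, so R = W + (0, 12) = (-24.00, 12.00). On A1, W sits at bearing -90° from R; a 71° counterclockwise sweep puts Q at bearing -19°, so Q = R + 12.0·(cos -19°, sin -19°) = (-12.65, 8.093). Tangency of A1 to QN means the radius RQ is perpendicular to QN, so QN runs along (−sin -19°, cos -19°); with |QN| = 13.9, N = (-8.128, 21.24). Then |AN| = |N − A| = 22.74.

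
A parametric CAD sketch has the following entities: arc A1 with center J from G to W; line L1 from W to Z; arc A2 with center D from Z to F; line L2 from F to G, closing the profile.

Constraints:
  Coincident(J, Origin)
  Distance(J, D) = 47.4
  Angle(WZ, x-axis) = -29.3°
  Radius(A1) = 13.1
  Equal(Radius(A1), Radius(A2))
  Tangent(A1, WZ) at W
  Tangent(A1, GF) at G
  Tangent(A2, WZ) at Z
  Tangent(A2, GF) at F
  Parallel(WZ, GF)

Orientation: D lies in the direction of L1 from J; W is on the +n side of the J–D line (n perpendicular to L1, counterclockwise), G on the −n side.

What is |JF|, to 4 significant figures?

49.18

Tangency of A1 to both parallel lines with radius 13.1 puts W and G at J ± 13.1·n: W = (6.411, 11.42), G = (-6.411, -11.42). Equal radii place Z and F the same way about D: Z = D + 13.1·n = (47.75, -11.77), F = D − 13.1·n = (34.93, -34.62). Then |JF| = |F − J| = 49.18.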